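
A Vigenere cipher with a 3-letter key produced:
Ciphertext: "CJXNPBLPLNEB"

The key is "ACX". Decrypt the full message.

Step 1: Key 'ACX' has length 3. Extended key: ACXACXACXACX
Step 2: Decrypt each position:
  C(2) - A(0) = 2 = C
  J(9) - C(2) = 7 = H
  X(23) - X(23) = 0 = A
  N(13) - A(0) = 13 = N
  P(15) - C(2) = 13 = N
  B(1) - X(23) = 4 = E
  L(11) - A(0) = 11 = L
  P(15) - C(2) = 13 = N
  L(11) - X(23) = 14 = O
  N(13) - A(0) = 13 = N
  E(4) - C(2) = 2 = C
  B(1) - X(23) = 4 = E
Plaintext: CHANNELNONCE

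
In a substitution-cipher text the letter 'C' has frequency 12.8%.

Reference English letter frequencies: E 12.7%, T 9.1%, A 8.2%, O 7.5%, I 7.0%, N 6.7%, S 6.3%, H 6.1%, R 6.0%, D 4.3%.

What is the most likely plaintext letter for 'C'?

Step 1: The observed frequency is 12.8%.
Step 2: Compare with English frequencies:
  E: 12.7% (difference: 0.1%) <-- closest
  T: 9.1% (difference: 3.7%)
  A: 8.2% (difference: 4.6%)
  O: 7.5% (difference: 5.3%)
  I: 7.0% (difference: 5.8%)
  N: 6.7% (difference: 6.1%)
  S: 6.3% (difference: 6.5%)
  H: 6.1% (difference: 6.7%)
  R: 6.0% (difference: 6.8%)
  D: 4.3% (difference: 8.5%)
Step 3: 'C' most likely represents 'E' (frequency 12.7%).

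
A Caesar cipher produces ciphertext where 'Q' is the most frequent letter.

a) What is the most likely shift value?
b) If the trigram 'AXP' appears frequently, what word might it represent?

Step 1: In English, 'E' is the most frequent letter (12.7%).
Step 2: The most frequent ciphertext letter is 'Q' (position 16).
Step 3: Shift = (16 - 4) mod 26 = 12.
Step 4: Decrypt 'AXP' by shifting back 12:
  A -> O
  X -> L
  P -> D
Step 5: 'AXP' decrypts to 'OLD'.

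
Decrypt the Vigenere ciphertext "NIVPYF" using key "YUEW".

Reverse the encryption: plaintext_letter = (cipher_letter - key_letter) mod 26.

Step 1: Extend key: YUEWYU
Step 2: Decrypt each letter (c - k) mod 26:
  N(13) - Y(24) = (13-24) mod 26 = 15 = P
  I(8) - U(20) = (8-20) mod 26 = 14 = O
  V(21) - E(4) = (21-4) mod 26 = 17 = R
  P(15) - W(22) = (15-22) mod 26 = 19 = T
  Y(24) - Y(24) = (24-24) mod 26 = 0 = A
  F(5) - U(20) = (5-20) mod 26 = 11 = L
Plaintext: PORTAL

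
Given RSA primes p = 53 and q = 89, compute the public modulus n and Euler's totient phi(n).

Step 1: n = p * q = 53 * 89 = 4717.
Step 2: phi(n) = (p-1)(q-1) = 52 * 88 = 4576.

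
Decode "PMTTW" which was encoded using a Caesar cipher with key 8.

Step 1: Reverse the shift by subtracting 8 from each letter position.
  P (position 15) -> position (15-8) mod 26 = 7 -> H
  M (position 12) -> position (12-8) mod 26 = 4 -> E
  T (position 19) -> position (19-8) mod 26 = 11 -> L
  T (position 19) -> position (19-8) mod 26 = 11 -> L
  W (position 22) -> position (22-8) mod 26 = 14 -> O
Decrypted message: HELLO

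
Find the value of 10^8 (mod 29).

Step 1: Compute 10^8 mod 29 step by step, reducing modulo 29 at each step.
  10^1 mod 29 = 10
  10^2 mod 29 = (10 * 10) mod 29 = 13
  10^3 mod 29 = (13 * 10) mod 29 = 14
  10^4 mod 29 = (14 * 10) mod 29 = 24
  10^5 mod 29 = (24 * 10) mod 29 = 8
  10^6 mod 29 = (8 * 10) mod 29 = 22
  10^7 mod 29 = (22 * 10) mod 29 = 17
  10^8 mod 29 = (17 * 10) mod 29 = 25
Step 2: Result = 25.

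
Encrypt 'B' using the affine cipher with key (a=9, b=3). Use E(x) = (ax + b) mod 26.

Step 1: Convert 'B' to number: x = 1.
Step 2: E(1) = (9 * 1 + 3) mod 26 = 12 mod 26 = 12.
Step 3: Convert 12 back to letter: M.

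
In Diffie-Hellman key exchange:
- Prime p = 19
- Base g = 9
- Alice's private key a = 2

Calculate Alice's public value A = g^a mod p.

Step 1: A = g^a mod p = 9^2 mod 19.
  9^1 mod 19 = 9
  9^2 mod 19 = (9 * 9) mod 19 = 5
Result: A = 5.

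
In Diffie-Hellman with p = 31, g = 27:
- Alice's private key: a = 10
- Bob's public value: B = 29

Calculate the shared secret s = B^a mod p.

Step 1: s = B^a mod p = 29^10 mod 31.
  29^1 mod 31 = 29
  29^2 mod 31 = (29 * 29) mod 31 = 4
  29^3 mod 31 = (4 * 29) mod 31 = 23
  29^4 mod 31 = (23 * 29) mod 31 = 16
  29^5 mod 31 = (16 * 29) mod 31 = 30
  29^6 mod 31 = (30 * 29) mod 31 = 2
  29^7 mod 31 = (2 * 29) mod 31 = 27
  29^8 mod 31 = (27 * 29) mod 31 = 8
  29^9 mod 31 = (8 * 29) mod 31 = 15
  29^10 mod 31 = (15 * 29) mod 31 = 1
Result: shared secret = 1.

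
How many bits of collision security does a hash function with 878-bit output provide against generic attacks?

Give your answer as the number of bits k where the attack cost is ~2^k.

Step 1: The hash has a 878-bit output.
Step 2: Collision resistance means it should be infeasible to find any x != y with h(x) = h(y).
By the birthday bound, a generic collision search succeeds after about sqrt(2^878) = 2^(878/2) = 2^439 evaluations.
Step 3: Security level = 439 bits.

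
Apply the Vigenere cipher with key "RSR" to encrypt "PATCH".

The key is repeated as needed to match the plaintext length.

Step 1: Repeat key to match plaintext length:
  Plaintext: PATCH
  Key:       RSRRS
Step 2: Encrypt each letter:
  P(15) + R(17) = (15+17) mod 26 = 6 = G
  A(0) + S(18) = (0+18) mod 26 = 18 = S
  T(19) + R(17) = (19+17) mod 26 = 10 = K
  C(2) + R(17) = (2+17) mod 26 = 19 = T
  H(7) + S(18) = (7+18) mod 26 = 25 = Z
Ciphertext: GSKTZ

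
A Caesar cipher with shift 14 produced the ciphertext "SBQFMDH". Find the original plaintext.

Step 1: Reverse the shift by subtracting 14 from each letter position.
  S (position 18) -> position (18-14) mod 26 = 4 -> E
  B (position 1) -> position (1-14) mod 26 = 13 -> N
  Q (position 16) -> position (16-14) mod 26 = 2 -> C
  F (position 5) -> position (5-14) mod 26 = 17 -> R
  M (position 12) -> position (12-14) mod 26 = 24 -> Y
  D (position 3) -> position (3-14) mod 26 = 15 -> P
  H (position 7) -> position (7-14) mod 26 = 19 -> T
Decrypted message: ENCRYPT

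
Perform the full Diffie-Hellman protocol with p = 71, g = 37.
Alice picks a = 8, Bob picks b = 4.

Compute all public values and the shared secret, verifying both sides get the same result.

Step 1: A = g^a mod p = 37^8 mod 71 = 37.
Step 2: B = g^b mod p = 37^4 mod 71 = 45.
Step 3: Alice computes s = B^a mod p = 45^8 mod 71 = 45.
Step 4: Bob computes s = A^b mod p = 37^4 mod 71 = 45.
Both sides agree: shared secret = 45.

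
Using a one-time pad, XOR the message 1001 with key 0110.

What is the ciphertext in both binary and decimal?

Step 1: Write out the XOR operation bit by bit:
  Message: 1001
  Key:     0110
  XOR:     1111
Step 2: Convert to decimal: 1111 = 15.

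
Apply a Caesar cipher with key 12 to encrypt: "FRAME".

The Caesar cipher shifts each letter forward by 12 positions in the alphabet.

Step 1: For each letter, shift forward by 12 positions (mod 26).
  F (position 5) -> position (5+12) mod 26 = 17 -> R
  R (position 17) -> position (17+12) mod 26 = 3 -> D
  A (position 0) -> position (0+12) mod 26 = 12 -> M
  M (position 12) -> position (12+12) mod 26 = 24 -> Y
  E (position 4) -> position (4+12) mod 26 = 16 -> Q
Result: RDMYQ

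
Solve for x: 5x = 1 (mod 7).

Step 1: We need x such that 5 * x = 1 (mod 7).
Step 2: Using the extended Euclidean algorithm or trial:
  5 * 3 = 15 = 2 * 7 + 1.
Step 3: Since 15 mod 7 = 1, the inverse is x = 3.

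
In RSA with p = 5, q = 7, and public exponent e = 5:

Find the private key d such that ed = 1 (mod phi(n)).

Step 1: n = 5 * 7 = 35.
Step 2: phi(n) = 4 * 6 = 24.
Step 3: Find d such that 5 * d = 1 (mod 24).
Step 4: d = 5^(-1) mod 24 = 5.
Verification: 5 * 5 = 25 = 1 * 24 + 1.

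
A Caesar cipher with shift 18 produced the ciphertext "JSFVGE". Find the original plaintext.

Step 1: Reverse the shift by subtracting 18 from each letter position.
  J (position 9) -> position (9-18) mod 26 = 17 -> R
  S (position 18) -> position (18-18) mod 26 = 0 -> A
  F (position 5) -> position (5-18) mod 26 = 13 -> N
  V (position 21) -> position (21-18) mod 26 = 3 -> D
  G (position 6) -> position (6-18) mod 26 = 14 -> O
  E (position 4) -> position (4-18) mod 26 = 12 -> M
Decrypted message: RANDOM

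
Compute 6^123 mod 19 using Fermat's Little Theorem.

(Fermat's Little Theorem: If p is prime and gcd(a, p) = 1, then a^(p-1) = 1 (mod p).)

Step 1: Since 19 is prime, by Fermat's Little Theorem: 6^18 = 1 (mod 19).
Step 2: Reduce exponent: 123 mod 18 = 15.
Step 3: So 6^123 = 6^15 (mod 19).
Step 4: 6^15 mod 19 = 11.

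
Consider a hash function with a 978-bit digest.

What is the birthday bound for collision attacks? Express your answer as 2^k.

Step 1: The birthday paradox gives collision probability ~50% after sqrt(2^n) = 2^(n/2) hashes.
Step 2: For 978-bit output: 2^(978/2) = 2^489.
Step 3: Approximately 2^489 hash computations needed.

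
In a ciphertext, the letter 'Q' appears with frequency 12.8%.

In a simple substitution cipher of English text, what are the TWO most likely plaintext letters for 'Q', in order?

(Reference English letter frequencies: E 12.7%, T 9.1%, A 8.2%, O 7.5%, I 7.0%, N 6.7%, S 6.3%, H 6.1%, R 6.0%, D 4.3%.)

Step 1: Observed frequency of 'Q' is 12.8%.
Step 2: Compute distances to each reference frequency and sort:
  E (12.7%): difference = 0.1% <-- BEST
  T (9.1%): difference = 3.7% <-- RUNNER-UP
  A (8.2%): difference = 4.6%
  O (7.5%): difference = 5.3%
  I (7.0%): difference = 5.8%
Step 3: Most likely is 'E' (12.7%, diff 0.1%); second most likely is 'T' (9.1%, diff 3.7%).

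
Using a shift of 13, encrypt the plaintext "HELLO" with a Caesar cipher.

Step 1: For each letter, shift forward by 13 positions (mod 26).
  H (position 7) -> position (7+13) mod 26 = 20 -> U
  E (position 4) -> position (4+13) mod 26 = 17 -> R
  L (position 11) -> position (11+13) mod 26 = 24 -> Y
  L (position 11) -> position (11+13) mod 26 = 24 -> Y
  O (position 14) -> position (14+13) mod 26 = 1 -> B
Result: URYYB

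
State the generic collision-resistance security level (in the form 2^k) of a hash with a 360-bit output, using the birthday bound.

Step 1: The birthday paradox gives collision probability ~50% after sqrt(2^n) = 2^(n/2) hashes.
Step 2: For 360-bit output: 2^(360/2) = 2^180.
Step 3: Approximately 2^180 hash computations needed.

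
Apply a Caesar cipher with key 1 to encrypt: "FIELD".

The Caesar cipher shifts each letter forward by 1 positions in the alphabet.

Step 1: For each letter, shift forward by 1 positions (mod 26).
  F (position 5) -> position (5+1) mod 26 = 6 -> G
  I (position 8) -> position (8+1) mod 26 = 9 -> J
  E (position 4) -> position (4+1) mod 26 = 5 -> F
  L (position 11) -> position (11+1) mod 26 = 12 -> M
  D (position 3) -> position (3+1) mod 26 = 4 -> E
Result: GJFME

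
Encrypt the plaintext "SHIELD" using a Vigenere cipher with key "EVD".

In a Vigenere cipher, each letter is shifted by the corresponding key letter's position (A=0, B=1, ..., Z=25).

Step 1: Repeat key to match plaintext length:
  Plaintext: SHIELD
  Key:       EVDEVD
Step 2: Encrypt each letter:
  S(18) + E(4) = (18+4) mod 26 = 22 = W
  H(7) + V(21) = (7+21) mod 26 = 2 = C
  I(8) + D(3) = (8+3) mod 26 = 11 = L
  E(4) + E(4) = (4+4) mod 26 = 8 = I
  L(11) + V(21) = (11+21) mod 26 = 6 = G
  D(3) + D(3) = (3+3) mod 26 = 6 = G
Ciphertext: WCLIGG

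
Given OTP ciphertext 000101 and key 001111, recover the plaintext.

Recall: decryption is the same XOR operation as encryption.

Step 1: XOR ciphertext with key:
  Ciphertext: 000101
  Key:        001111
  XOR:        001010
Step 2: Plaintext = 001010 = 10 in decimal.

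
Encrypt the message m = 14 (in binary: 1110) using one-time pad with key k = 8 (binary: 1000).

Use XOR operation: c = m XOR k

Step 1: Write out the XOR operation bit by bit:
  Message: 1110
  Key:     1000
  XOR:     0110
Step 2: Convert to decimal: 0110 = 6.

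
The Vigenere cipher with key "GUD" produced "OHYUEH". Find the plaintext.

Step 1: Extend key: GUDGUD
Step 2: Decrypt each letter (c - k) mod 26:
  O(14) - G(6) = (14-6) mod 26 = 8 = I
  H(7) - U(20) = (7-20) mod 26 = 13 = N
  Y(24) - D(3) = (24-3) mod 26 = 21 = V
  U(20) - G(6) = (20-6) mod 26 = 14 = O
  E(4) - U(20) = (4-20) mod 26 = 10 = K
  H(7) - D(3) = (7-3) mod 26 = 4 = E
Plaintext: INVOKE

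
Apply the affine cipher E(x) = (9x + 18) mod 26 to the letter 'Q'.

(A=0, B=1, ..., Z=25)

Step 1: Convert 'Q' to number: x = 16.
Step 2: E(16) = (9 * 16 + 18) mod 26 = 162 mod 26 = 6.
Step 3: Convert 6 back to letter: G.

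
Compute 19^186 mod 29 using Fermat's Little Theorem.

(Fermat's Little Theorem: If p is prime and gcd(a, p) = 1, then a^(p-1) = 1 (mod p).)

Step 1: Since 29 is prime, by Fermat's Little Theorem: 19^28 = 1 (mod 29).
Step 2: Reduce exponent: 186 mod 28 = 18.
Step 3: So 19^186 = 19^18 (mod 29).
Step 4: 19^18 mod 29 = 5.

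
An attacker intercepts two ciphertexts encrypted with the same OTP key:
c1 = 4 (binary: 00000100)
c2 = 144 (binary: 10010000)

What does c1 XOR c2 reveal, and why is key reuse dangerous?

Step 1: c1 XOR c2 = (m1 XOR k) XOR (m2 XOR k).
Step 2: By XOR associativity/commutativity: = m1 XOR m2 XOR k XOR k = m1 XOR m2.
Step 3: 00000100 XOR 10010000 = 10010100 = 148.
Step 4: The key cancels out! An attacker learns m1 XOR m2 = 148, revealing the relationship between plaintexts.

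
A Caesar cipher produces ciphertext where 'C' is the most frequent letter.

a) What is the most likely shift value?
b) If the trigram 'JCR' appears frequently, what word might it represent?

Step 1: In English, 'E' is the most frequent letter (12.7%).
Step 2: The most frequent ciphertext letter is 'C' (position 2).
Step 3: Shift = (2 - 4) mod 26 = 24.
Step 4: Decrypt 'JCR' by shifting back 24:
  J -> L
  C -> E
  R -> T
Step 5: 'JCR' decrypts to 'LET'.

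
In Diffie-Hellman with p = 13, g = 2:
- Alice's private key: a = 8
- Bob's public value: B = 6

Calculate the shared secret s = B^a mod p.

Step 1: s = B^a mod p = 6^8 mod 13.
  6^1 mod 13 = 6
  6^2 mod 13 = (6 * 6) mod 13 = 10
  6^3 mod 13 = (10 * 6) mod 13 = 8
  6^4 mod 13 = (8 * 6) mod 13 = 9
  6^5 mod 13 = (9 * 6) mod 13 = 2
  6^6 mod 13 = (2 * 6) mod 13 = 12
  6^7 mod 13 = (12 * 6) mod 13 = 7
  6^8 mod 13 = (7 * 6) mod 13 = 3
Result: shared secret = 3.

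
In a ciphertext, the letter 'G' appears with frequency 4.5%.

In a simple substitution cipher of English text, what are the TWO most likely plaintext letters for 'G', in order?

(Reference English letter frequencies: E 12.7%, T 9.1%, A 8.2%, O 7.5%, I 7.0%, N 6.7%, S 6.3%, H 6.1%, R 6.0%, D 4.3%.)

Step 1: Observed frequency of 'G' is 4.5%.
Step 2: Compute distances to each reference frequency and sort:
  D (4.3%): difference = 0.2% <-- BEST
  R (6.0%): difference = 1.5% <-- RUNNER-UP
  H (6.1%): difference = 1.6%
  S (6.3%): difference = 1.8%
  N (6.7%): difference = 2.2%
Step 3: Most likely is 'D' (4.3%, diff 0.2%); second most likely is 'R' (6.0%, diff 1.5%).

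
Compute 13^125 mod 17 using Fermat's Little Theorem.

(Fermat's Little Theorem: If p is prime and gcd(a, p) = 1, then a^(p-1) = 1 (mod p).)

Step 1: Since 17 is prime, by Fermat's Little Theorem: 13^16 = 1 (mod 17).
Step 2: Reduce exponent: 125 mod 16 = 13.
Step 3: So 13^125 = 13^13 (mod 17).
Step 4: 13^13 mod 17 = 13.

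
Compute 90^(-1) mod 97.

Step 1: We need x such that 90 * x = 1 (mod 97).
Step 2: Using the extended Euclidean algorithm or trial:
  90 * 83 = 7470 = 77 * 97 + 1.
Step 3: Since 7470 mod 97 = 1, the inverse is x = 83.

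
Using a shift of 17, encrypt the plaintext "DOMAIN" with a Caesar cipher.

Step 1: For each letter, shift forward by 17 positions (mod 26).
  D (position 3) -> position (3+17) mod 26 = 20 -> U
  O (position 14) -> position (14+17) mod 26 = 5 -> F
  M (position 12) -> position (12+17) mod 26 = 3 -> D
  A (position 0) -> position (0+17) mod 26 = 17 -> R
  I (position 8) -> position (8+17) mod 26 = 25 -> Z
  N (position 13) -> position (13+17) mod 26 = 4 -> E
Result: UFDRZE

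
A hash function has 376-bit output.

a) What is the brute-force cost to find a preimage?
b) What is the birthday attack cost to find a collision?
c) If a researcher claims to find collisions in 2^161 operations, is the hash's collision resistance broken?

Step 1: Preimage resistance requires brute-force of 2^376 operations.
Step 2: Collision resistance (birthday bound) = 2^(376/2) = 2^188.
Step 3: The claimed attack costs 2^161 operations.
Step 4: Since 2^161 < 2^188, the claimed attack beats the generic birthday bound, so collision resistance is broken.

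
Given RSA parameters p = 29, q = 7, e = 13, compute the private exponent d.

Step 1: n = 29 * 7 = 203.
Step 2: phi(n) = 28 * 6 = 168.
Step 3: Find d such that 13 * d = 1 (mod 168).
Step 4: d = 13^(-1) mod 168 = 13.
Verification: 13 * 13 = 169 = 1 * 168 + 1.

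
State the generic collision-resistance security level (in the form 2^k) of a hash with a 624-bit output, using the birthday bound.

Step 1: The birthday paradox gives collision probability ~50% after sqrt(2^n) = 2^(n/2) hashes.
Step 2: For 624-bit output: 2^(624/2) = 2^312.
Step 3: Approximately 2^312 hash computations needed.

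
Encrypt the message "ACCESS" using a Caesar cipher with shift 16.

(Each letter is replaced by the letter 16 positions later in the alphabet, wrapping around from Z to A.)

Step 1: For each letter, shift forward by 16 positions (mod 26).
  A (position 0) -> position (0+16) mod 26 = 16 -> Q
  C (position 2) -> position (2+16) mod 26 = 18 -> S
  C (position 2) -> position (2+16) mod 26 = 18 -> S
  E (position 4) -> position (4+16) mod 26 = 20 -> U
  S (position 18) -> position (18+16) mod 26 = 8 -> I
  S (position 18) -> position (18+16) mod 26 = 8 -> I
Result: QSSUII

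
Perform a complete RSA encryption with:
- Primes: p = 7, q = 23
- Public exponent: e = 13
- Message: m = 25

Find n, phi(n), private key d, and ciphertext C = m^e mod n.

Step 1: n = 7 * 23 = 161.
Step 2: phi(n) = (7-1)(23-1) = 6 * 22 = 132.
Step 3: Find d = 13^(-1) mod 132 = 61.
  Verify: 13 * 61 = 793 = 1 (mod 132).
Step 4: C = 25^13 mod 161 = 4.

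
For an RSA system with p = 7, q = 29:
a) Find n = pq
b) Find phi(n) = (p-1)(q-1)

Step 1: n = p * q = 7 * 29 = 203.
Step 2: phi(n) = (p-1)(q-1) = 6 * 28 = 168.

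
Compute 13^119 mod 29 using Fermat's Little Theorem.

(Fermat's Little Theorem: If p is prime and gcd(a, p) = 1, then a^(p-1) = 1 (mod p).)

Step 1: Since 29 is prime, by Fermat's Little Theorem: 13^28 = 1 (mod 29).
Step 2: Reduce exponent: 119 mod 28 = 7.
Step 3: So 13^119 = 13^7 (mod 29).
Step 4: 13^7 mod 29 = 28.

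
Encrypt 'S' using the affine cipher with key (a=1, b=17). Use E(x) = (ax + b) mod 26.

Step 1: Convert 'S' to number: x = 18.
Step 2: E(18) = (1 * 18 + 17) mod 26 = 35 mod 26 = 9.
Step 3: Convert 9 back to letter: J.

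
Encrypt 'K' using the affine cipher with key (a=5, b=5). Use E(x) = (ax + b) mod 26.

Step 1: Convert 'K' to number: x = 10.
Step 2: E(10) = (5 * 10 + 5) mod 26 = 55 mod 26 = 3.
Step 3: Convert 3 back to letter: D.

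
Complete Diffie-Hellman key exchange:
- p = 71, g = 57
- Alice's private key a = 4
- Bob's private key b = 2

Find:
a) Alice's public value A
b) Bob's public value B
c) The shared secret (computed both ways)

Step 1: A = g^a mod p = 57^4 mod 71 = 5.
Step 2: B = g^b mod p = 57^2 mod 71 = 54.
Step 3: Alice computes s = B^a mod p = 54^4 mod 71 = 25.
Step 4: Bob computes s = A^b mod p = 5^2 mod 71 = 25.
Both sides agree: shared secret = 25.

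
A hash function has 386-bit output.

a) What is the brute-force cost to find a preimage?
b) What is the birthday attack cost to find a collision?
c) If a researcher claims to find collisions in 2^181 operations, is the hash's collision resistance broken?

Step 1: Preimage resistance requires brute-force of 2^386 operations.
Step 2: Collision resistance (birthday bound) = 2^(386/2) = 2^193.
Step 3: The claimed attack costs 2^181 operations.
Step 4: Since 2^181 < 2^193, the claimed attack beats the generic birthday bound, so collision resistance is broken.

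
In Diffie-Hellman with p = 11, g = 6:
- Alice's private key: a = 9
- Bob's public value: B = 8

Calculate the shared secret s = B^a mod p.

Step 1: s = B^a mod p = 8^9 mod 11.
  8^1 mod 11 = 8
  8^2 mod 11 = (8 * 8) mod 11 = 9
  8^3 mod 11 = (9 * 8) mod 11 = 6
  8^4 mod 11 = (6 * 8) mod 11 = 4
  8^5 mod 11 = (4 * 8) mod 11 = 10
  8^6 mod 11 = (10 * 8) mod 11 = 3
  8^7 mod 11 = (3 * 8) mod 11 = 2
  8^8 mod 11 = (2 * 8) mod 11 = 5
  8^9 mod 11 = (5 * 8) mod 11 = 7
Result: shared secret = 7.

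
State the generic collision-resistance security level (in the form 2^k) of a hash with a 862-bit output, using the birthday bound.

Step 1: The birthday paradox gives collision probability ~50% after sqrt(2^n) = 2^(n/2) hashes.
Step 2: For 862-bit output: 2^(862/2) = 2^431.
Step 3: Approximately 2^431 hash computations needed.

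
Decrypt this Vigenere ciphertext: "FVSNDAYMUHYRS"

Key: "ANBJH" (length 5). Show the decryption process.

Step 1: Key 'ANBJH' has length 5. Extended key: ANBJHANBJHANB
Step 2: Decrypt each position:
  F(5) - A(0) = 5 = F
  V(21) - N(13) = 8 = I
  S(18) - B(1) = 17 = R
  N(13) - J(9) = 4 = E
  D(3) - H(7) = 22 = W
  A(0) - A(0) = 0 = A
  Y(24) - N(13) = 11 = L
  M(12) - B(1) = 11 = L
  U(20) - J(9) = 11 = L
  H(7) - H(7) = 0 = A
  Y(24) - A(0) = 24 = Y
  R(17) - N(13) = 4 = E
  S(18) - B(1) = 17 = R
Plaintext: FIREWALLLAYER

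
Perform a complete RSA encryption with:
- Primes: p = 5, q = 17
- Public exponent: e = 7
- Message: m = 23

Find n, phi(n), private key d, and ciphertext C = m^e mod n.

Step 1: n = 5 * 17 = 85.
Step 2: phi(n) = (5-1)(17-1) = 4 * 16 = 64.
Step 3: Find d = 7^(-1) mod 64 = 55.
  Verify: 7 * 55 = 385 = 1 (mod 64).
Step 4: C = 23^7 mod 85 = 82.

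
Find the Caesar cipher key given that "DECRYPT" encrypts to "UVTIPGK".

Step 1: Compare first letters: D (position 3) -> U (position 20).
Step 2: Shift = (20 - 3) mod 26 = 17.
The shift value is 17.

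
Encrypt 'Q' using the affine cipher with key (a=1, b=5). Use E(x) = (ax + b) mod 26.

Step 1: Convert 'Q' to number: x = 16.
Step 2: E(16) = (1 * 16 + 5) mod 26 = 21 mod 26 = 21.
Step 3: Convert 21 back to letter: V.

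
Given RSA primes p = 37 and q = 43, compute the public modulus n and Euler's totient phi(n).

Step 1: n = p * q = 37 * 43 = 1591.
Step 2: phi(n) = (p-1)(q-1) = 36 * 42 = 1512.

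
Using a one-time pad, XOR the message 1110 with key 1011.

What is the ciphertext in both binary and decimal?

Step 1: Write out the XOR operation bit by bit:
  Message: 1110
  Key:     1011
  XOR:     0101
Step 2: Convert to decimal: 0101 = 5.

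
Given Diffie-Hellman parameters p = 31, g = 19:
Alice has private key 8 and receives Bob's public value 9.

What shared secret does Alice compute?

Step 1: s = B^a mod p = 9^8 mod 31.
  9^1 mod 31 = 9
  9^2 mod 31 = (9 * 9) mod 31 = 19
  9^3 mod 31 = (19 * 9) mod 31 = 16
  9^4 mod 31 = (16 * 9) mod 31 = 20
  9^5 mod 31 = (20 * 9) mod 31 = 25
  9^6 mod 31 = (25 * 9) mod 31 = 8
  9^7 mod 31 = (8 * 9) mod 31 = 10
  9^8 mod 31 = (10 * 9) mod 31 = 28
Result: shared secret = 28.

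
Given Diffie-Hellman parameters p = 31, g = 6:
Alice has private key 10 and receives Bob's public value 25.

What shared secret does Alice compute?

Step 1: s = B^a mod p = 25^10 mod 31.
  25^1 mod 31 = 25
  25^2 mod 31 = (25 * 25) mod 31 = 5
  25^3 mod 31 = (5 * 25) mod 31 = 1
  25^4 mod 31 = (1 * 25) mod 31 = 25
  25^5 mod 31 = (25 * 25) mod 31 = 5
  25^6 mod 31 = (5 * 25) mod 31 = 1
  25^7 mod 31 = (1 * 25) mod 31 = 25
  25^8 mod 31 = (25 * 25) mod 31 = 5
  25^9 mod 31 = (5 * 25) mod 31 = 1
  25^10 mod 31 = (1 * 25) mod 31 = 25
Result: shared secret = 25.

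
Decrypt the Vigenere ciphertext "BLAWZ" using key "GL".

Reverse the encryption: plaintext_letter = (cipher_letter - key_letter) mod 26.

Step 1: Extend key: GLGLG
Step 2: Decrypt each letter (c - k) mod 26:
  B(1) - G(6) = (1-6) mod 26 = 21 = V
  L(11) - L(11) = (11-11) mod 26 = 0 = A
  A(0) - G(6) = (0-6) mod 26 = 20 = U
  W(22) - L(11) = (22-11) mod 26 = 11 = L
  Z(25) - G(6) = (25-6) mod 26 = 19 = T
Plaintext: VAULT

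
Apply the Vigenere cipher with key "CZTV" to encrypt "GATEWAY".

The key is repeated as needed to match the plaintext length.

Step 1: Repeat key to match plaintext length:
  Plaintext: GATEWAY
  Key:       CZTVCZT
Step 2: Encrypt each letter:
  G(6) + C(2) = (6+2) mod 26 = 8 = I
  A(0) + Z(25) = (0+25) mod 26 = 25 = Z
  T(19) + T(19) = (19+19) mod 26 = 12 = M
  E(4) + V(21) = (4+21) mod 26 = 25 = Z
  W(22) + C(2) = (22+2) mod 26 = 24 = Y
  A(0) + Z(25) = (0+25) mod 26 = 25 = Z
  Y(24) + T(19) = (24+19) mod 26 = 17 = R
Ciphertext: IZMZYZR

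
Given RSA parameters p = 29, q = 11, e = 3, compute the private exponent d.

Step 1: n = 29 * 11 = 319.
Step 2: phi(n) = 28 * 10 = 280.
Step 3: Find d such that 3 * d = 1 (mod 280).
Step 4: d = 3^(-1) mod 280 = 187.
Verification: 3 * 187 = 561 = 2 * 280 + 1.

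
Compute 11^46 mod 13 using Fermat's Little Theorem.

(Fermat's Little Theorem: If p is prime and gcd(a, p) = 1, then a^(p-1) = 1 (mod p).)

Step 1: Since 13 is prime, by Fermat's Little Theorem: 11^12 = 1 (mod 13).
Step 2: Reduce exponent: 46 mod 12 = 10.
Step 3: So 11^46 = 11^10 (mod 13).
Step 4: 11^10 mod 13 = 10.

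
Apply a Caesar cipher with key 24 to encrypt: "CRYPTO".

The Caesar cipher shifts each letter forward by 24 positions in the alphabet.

Step 1: For each letter, shift forward by 24 positions (mod 26).
  C (position 2) -> position (2+24) mod 26 = 0 -> A
  R (position 17) -> position (17+24) mod 26 = 15 -> P
  Y (position 24) -> position (24+24) mod 26 = 22 -> W
  P (position 15) -> position (15+24) mod 26 = 13 -> N
  T (position 19) -> position (19+24) mod 26 = 17 -> R
  O (position 14) -> position (14+24) mod 26 = 12 -> M
Result: APWNRM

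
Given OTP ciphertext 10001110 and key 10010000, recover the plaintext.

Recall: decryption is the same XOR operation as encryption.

Step 1: XOR ciphertext with key:
  Ciphertext: 10001110
  Key:        10010000
  XOR:        00011110
Step 2: Plaintext = 00011110 = 30 in decimal.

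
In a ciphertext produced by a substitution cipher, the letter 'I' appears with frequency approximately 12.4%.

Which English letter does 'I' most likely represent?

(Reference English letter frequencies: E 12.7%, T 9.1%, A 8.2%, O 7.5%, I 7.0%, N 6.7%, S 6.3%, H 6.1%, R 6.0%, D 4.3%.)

Step 1: The observed frequency is 12.4%.
Step 2: Compare with English frequencies:
  E: 12.7% (difference: 0.3%) <-- closest
  T: 9.1% (difference: 3.3%)
  A: 8.2% (difference: 4.2%)
  O: 7.5% (difference: 4.9%)
  I: 7.0% (difference: 5.4%)
  N: 6.7% (difference: 5.7%)
  S: 6.3% (difference: 6.1%)
  H: 6.1% (difference: 6.3%)
  R: 6.0% (difference: 6.4%)
  D: 4.3% (difference: 8.1%)
Step 3: 'I' most likely represents 'E' (frequency 12.7%).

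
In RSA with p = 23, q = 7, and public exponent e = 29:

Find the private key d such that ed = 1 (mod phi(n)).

Step 1: n = 23 * 7 = 161.
Step 2: phi(n) = 22 * 6 = 132.
Step 3: Find d such that 29 * d = 1 (mod 132).
Step 4: d = 29^(-1) mod 132 = 41.
Verification: 29 * 41 = 1189 = 9 * 132 + 1.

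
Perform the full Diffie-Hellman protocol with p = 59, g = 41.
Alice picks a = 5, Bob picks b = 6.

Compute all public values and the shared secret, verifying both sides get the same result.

Step 1: A = g^a mod p = 41^5 mod 59 = 25.
Step 2: B = g^b mod p = 41^6 mod 59 = 22.
Step 3: Alice computes s = B^a mod p = 22^5 mod 59 = 41.
Step 4: Bob computes s = A^b mod p = 25^6 mod 59 = 41.
Both sides agree: shared secret = 41.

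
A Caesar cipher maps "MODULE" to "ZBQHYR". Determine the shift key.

Step 1: Compare first letters: M (position 12) -> Z (position 25).
Step 2: Shift = (25 - 12) mod 26 = 13.
The shift value is 13.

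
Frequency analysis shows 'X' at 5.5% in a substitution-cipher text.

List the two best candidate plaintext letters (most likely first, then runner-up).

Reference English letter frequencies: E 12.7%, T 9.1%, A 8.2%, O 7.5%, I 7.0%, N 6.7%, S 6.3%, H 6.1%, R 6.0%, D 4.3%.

Step 1: Observed frequency of 'X' is 5.5%.
Step 2: Compute distances to each reference frequency and sort:
  R (6.0%): difference = 0.5% <-- BEST
  H (6.1%): difference = 0.6% <-- RUNNER-UP
  S (6.3%): difference = 0.8%
  N (6.7%): difference = 1.2%
  D (4.3%): difference = 1.2%
Step 3: Most likely is 'R' (6.0%, diff 0.5%); second most likely is 'H' (6.1%, diff 0.6%).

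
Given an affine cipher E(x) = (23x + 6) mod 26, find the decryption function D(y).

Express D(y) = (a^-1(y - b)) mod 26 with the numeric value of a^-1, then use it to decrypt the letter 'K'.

Step 1: Find a^-1, the modular inverse of 23 mod 26.
Step 2: We need 23 * a^-1 = 1 (mod 26).
Step 3: 23 * 17 = 391 = 15 * 26 + 1, so a^-1 = 17.
Step 4: D(y) = 17(y - 6) mod 26.
Step 5: Apply to 'K' (y = 10): D(10) = 17 * (10 - 6) mod 26 = 17 * 4 mod 26 = 16 -> 'Q'.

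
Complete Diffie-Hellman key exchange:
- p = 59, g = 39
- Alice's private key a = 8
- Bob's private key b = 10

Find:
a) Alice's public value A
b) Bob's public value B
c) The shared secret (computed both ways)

Step 1: A = g^a mod p = 39^8 mod 59 = 5.
Step 2: B = g^b mod p = 39^10 mod 59 = 53.
Step 3: Alice computes s = B^a mod p = 53^8 mod 59 = 4.
Step 4: Bob computes s = A^b mod p = 5^10 mod 59 = 4.
Both sides agree: shared secret = 4.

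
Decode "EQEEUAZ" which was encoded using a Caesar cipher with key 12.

Step 1: Reverse the shift by subtracting 12 from each letter position.
  E (position 4) -> position (4-12) mod 26 = 18 -> S
  Q (position 16) -> position (16-12) mod 26 = 4 -> E
  E (position 4) -> position (4-12) mod 26 = 18 -> S
  E (position 4) -> position (4-12) mod 26 = 18 -> S
  U (position 20) -> position (20-12) mod 26 = 8 -> I
  A (position 0) -> position (0-12) mod 26 = 14 -> O
  Z (position 25) -> position (25-12) mod 26 = 13 -> N
Decrypted message: SESSION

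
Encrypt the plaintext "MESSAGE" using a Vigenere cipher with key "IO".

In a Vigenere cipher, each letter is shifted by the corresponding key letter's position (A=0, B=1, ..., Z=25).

Step 1: Repeat key to match plaintext length:
  Plaintext: MESSAGE
  Key:       IOIOIOI
Step 2: Encrypt each letter:
  M(12) + I(8) = (12+8) mod 26 = 20 = U
  E(4) + O(14) = (4+14) mod 26 = 18 = S
  S(18) + I(8) = (18+8) mod 26 = 0 = A
  S(18) + O(14) = (18+14) mod 26 = 6 = G
  A(0) + I(8) = (0+8) mod 26 = 8 = I
  G(6) + O(14) = (6+14) mod 26 = 20 = U
  E(4) + I(8) = (4+8) mod 26 = 12 = M
Ciphertext: USAGIUM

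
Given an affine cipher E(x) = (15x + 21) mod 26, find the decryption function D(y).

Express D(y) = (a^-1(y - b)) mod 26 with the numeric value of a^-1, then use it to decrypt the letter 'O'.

Step 1: Find a^-1, the modular inverse of 15 mod 26.
Step 2: We need 15 * a^-1 = 1 (mod 26).
Step 3: 15 * 7 = 105 = 4 * 26 + 1, so a^-1 = 7.
Step 4: D(y) = 7(y - 21) mod 26.
Step 5: Apply to 'O' (y = 14): D(14) = 7 * (14 - 21) mod 26 = 7 * -7 mod 26 = 3 -> 'D'.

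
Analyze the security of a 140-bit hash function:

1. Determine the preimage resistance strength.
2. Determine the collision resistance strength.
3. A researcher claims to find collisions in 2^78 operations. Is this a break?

Step 1: Preimage resistance requires brute-force of 2^140 operations.
Step 2: Collision resistance (birthday bound) = 2^(140/2) = 2^70.
Step 3: The claimed attack costs 2^78 operations.
Step 4: Since 2^78 >= 2^70, the claimed attack is no faster than the generic birthday attack, so this does not break collision resistance.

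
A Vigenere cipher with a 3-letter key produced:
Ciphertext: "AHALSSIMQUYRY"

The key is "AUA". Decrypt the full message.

Step 1: Key 'AUA' has length 3. Extended key: AUAAUAAUAAUAA
Step 2: Decrypt each position:
  A(0) - A(0) = 0 = A
  H(7) - U(20) = 13 = N
  A(0) - A(0) = 0 = A
  L(11) - A(0) = 11 = L
  S(18) - U(20) = 24 = Y
  S(18) - A(0) = 18 = S
  I(8) - A(0) = 8 = I
  M(12) - U(20) = 18 = S
  Q(16) - A(0) = 16 = Q
  U(20) - A(0) = 20 = U
  Y(24) - U(20) = 4 = E
  R(17) - A(0) = 17 = R
  Y(24) - A(0) = 24 = Y
Plaintext: ANALYSISQUERY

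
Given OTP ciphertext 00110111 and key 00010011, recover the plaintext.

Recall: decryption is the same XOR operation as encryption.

Step 1: XOR ciphertext with key:
  Ciphertext: 00110111
  Key:        00010011
  XOR:        00100100
Step 2: Plaintext = 00100100 = 36 in decimal.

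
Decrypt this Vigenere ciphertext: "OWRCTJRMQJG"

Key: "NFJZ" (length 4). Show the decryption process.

Step 1: Key 'NFJZ' has length 4. Extended key: NFJZNFJZNFJ
Step 2: Decrypt each position:
  O(14) - N(13) = 1 = B
  W(22) - F(5) = 17 = R
  R(17) - J(9) = 8 = I
  C(2) - Z(25) = 3 = D
  T(19) - N(13) = 6 = G
  J(9) - F(5) = 4 = E
  R(17) - J(9) = 8 = I
  M(12) - Z(25) = 13 = N
  Q(16) - N(13) = 3 = D
  J(9) - F(5) = 4 = E
  G(6) - J(9) = 23 = X
Plaintext: BRIDGEINDEX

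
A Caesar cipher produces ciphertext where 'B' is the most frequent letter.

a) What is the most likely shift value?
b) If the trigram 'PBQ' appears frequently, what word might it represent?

Step 1: In English, 'E' is the most frequent letter (12.7%).
Step 2: The most frequent ciphertext letter is 'B' (position 1).
Step 3: Shift = (1 - 4) mod 26 = 23.
Step 4: Decrypt 'PBQ' by shifting back 23:
  P -> S
  B -> E
  Q -> T
Step 5: 'PBQ' decrypts to 'SET'.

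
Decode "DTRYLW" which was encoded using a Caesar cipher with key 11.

Step 1: Reverse the shift by subtracting 11 from each letter position.
  D (position 3) -> position (3-11) mod 26 = 18 -> S
  T (position 19) -> position (19-11) mod 26 = 8 -> I
  R (position 17) -> position (17-11) mod 26 = 6 -> G
  Y (position 24) -> position (24-11) mod 26 = 13 -> N
  L (position 11) -> position (11-11) mod 26 = 0 -> A
  W (position 22) -> position (22-11) mod 26 = 11 -> L
Decrypted message: SIGNAL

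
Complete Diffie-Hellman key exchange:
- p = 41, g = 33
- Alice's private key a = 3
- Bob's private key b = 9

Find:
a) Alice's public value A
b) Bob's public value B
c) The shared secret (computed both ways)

Step 1: A = g^a mod p = 33^3 mod 41 = 21.
Step 2: B = g^b mod p = 33^9 mod 41 = 36.
Step 3: Alice computes s = B^a mod p = 36^3 mod 41 = 39.
Step 4: Bob computes s = A^b mod p = 21^9 mod 41 = 39.
Both sides agree: shared secret = 39.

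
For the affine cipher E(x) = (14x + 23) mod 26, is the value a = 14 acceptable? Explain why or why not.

Step 1: Compute gcd(14, 26).
Step 2: gcd(14, 26) = 2.
Since gcd = 2 != 1, 14 shares a common factor with 26, so it cannot be used.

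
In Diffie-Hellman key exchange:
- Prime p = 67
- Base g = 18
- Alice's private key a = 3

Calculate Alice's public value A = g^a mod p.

Step 1: A = g^a mod p = 18^3 mod 67.
  18^1 mod 67 = 18
  18^2 mod 67 = (18 * 18) mod 67 = 56
  18^3 mod 67 = (56 * 18) mod 67 = 3
Result: A = 3.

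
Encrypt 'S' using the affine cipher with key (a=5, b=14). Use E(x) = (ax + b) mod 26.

Step 1: Convert 'S' to number: x = 18.
Step 2: E(18) = (5 * 18 + 14) mod 26 = 104 mod 26 = 0.
Step 3: Convert 0 back to letter: A.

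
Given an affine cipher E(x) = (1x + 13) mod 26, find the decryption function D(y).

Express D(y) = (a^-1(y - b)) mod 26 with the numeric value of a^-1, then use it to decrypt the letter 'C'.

Step 1: Find a^-1, the modular inverse of 1 mod 26.
Step 2: We need 1 * a^-1 = 1 (mod 26).
Step 3: 1 * 1 = 1 = 0 * 26 + 1, so a^-1 = 1.
Step 4: D(y) = 1(y - 13) mod 26.
Step 5: Apply to 'C' (y = 2): D(2) = 1 * (2 - 13) mod 26 = 1 * -11 mod 26 = 15 -> 'P'.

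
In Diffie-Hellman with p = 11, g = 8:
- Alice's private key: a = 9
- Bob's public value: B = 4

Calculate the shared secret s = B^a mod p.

Step 1: s = B^a mod p = 4^9 mod 11.
  4^1 mod 11 = 4
  4^2 mod 11 = (4 * 4) mod 11 = 5
  4^3 mod 11 = (5 * 4) mod 11 = 9
  4^4 mod 11 = (9 * 4) mod 11 = 3
  4^5 mod 11 = (3 * 4) mod 11 = 1
  4^6 mod 11 = (1 * 4) mod 11 = 4
  4^7 mod 11 = (4 * 4) mod 11 = 5
  4^8 mod 11 = (5 * 4) mod 11 = 9
  4^9 mod 11 = (9 * 4) mod 11 = 3
Result: shared secret = 3.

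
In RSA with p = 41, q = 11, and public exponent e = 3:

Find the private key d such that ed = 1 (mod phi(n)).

Step 1: n = 41 * 11 = 451.
Step 2: phi(n) = 40 * 10 = 400.
Step 3: Find d such that 3 * d = 1 (mod 400).
Step 4: d = 3^(-1) mod 400 = 267.
Verification: 3 * 267 = 801 = 2 * 400 + 1.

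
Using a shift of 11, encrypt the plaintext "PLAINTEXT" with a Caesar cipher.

Step 1: For each letter, shift forward by 11 positions (mod 26).
  P (position 15) -> position (15+11) mod 26 = 0 -> A
  L (position 11) -> position (11+11) mod 26 = 22 -> W
  A (position 0) -> position (0+11) mod 26 = 11 -> L
  I (position 8) -> position (8+11) mod 26 = 19 -> T
  N (position 13) -> position (13+11) mod 26 = 24 -> Y
  T (position 19) -> position (19+11) mod 26 = 4 -> E
  E (position 4) -> position (4+11) mod 26 = 15 -> P
  X (position 23) -> position (23+11) mod 26 = 8 -> I
  T (position 19) -> position (19+11) mod 26 = 4 -> E
Result: AWLTYEPIE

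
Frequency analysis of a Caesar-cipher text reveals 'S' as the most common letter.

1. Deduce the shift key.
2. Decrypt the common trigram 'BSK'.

Step 1: In English, 'E' is the most frequent letter (12.7%).
Step 2: The most frequent ciphertext letter is 'S' (position 18).
Step 3: Shift = (18 - 4) mod 26 = 14.
Step 4: Decrypt 'BSK' by shifting back 14:
  B -> N
  S -> E
  K -> W
Step 5: 'BSK' decrypts to 'NEW'.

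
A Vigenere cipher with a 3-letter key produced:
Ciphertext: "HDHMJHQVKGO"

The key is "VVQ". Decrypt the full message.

Step 1: Key 'VVQ' has length 3. Extended key: VVQVVQVVQVV
Step 2: Decrypt each position:
  H(7) - V(21) = 12 = M
  D(3) - V(21) = 8 = I
  H(7) - Q(16) = 17 = R
  M(12) - V(21) = 17 = R
  J(9) - V(21) = 14 = O
  H(7) - Q(16) = 17 = R
  Q(16) - V(21) = 21 = V
  V(21) - V(21) = 0 = A
  K(10) - Q(16) = 20 = U
  G(6) - V(21) = 11 = L
  O(14) - V(21) = 19 = T
Plaintext: MIRRORVAULT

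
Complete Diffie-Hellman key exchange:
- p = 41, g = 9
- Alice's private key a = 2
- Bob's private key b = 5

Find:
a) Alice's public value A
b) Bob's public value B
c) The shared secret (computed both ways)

Step 1: A = g^a mod p = 9^2 mod 41 = 40.
Step 2: B = g^b mod p = 9^5 mod 41 = 9.
Step 3: Alice computes s = B^a mod p = 9^2 mod 41 = 40.
Step 4: Bob computes s = A^b mod p = 40^5 mod 41 = 40.
Both sides agree: shared secret = 40.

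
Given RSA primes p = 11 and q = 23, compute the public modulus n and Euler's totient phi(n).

Step 1: n = p * q = 11 * 23 = 253.
Step 2: phi(n) = (p-1)(q-1) = 10 * 22 = 220.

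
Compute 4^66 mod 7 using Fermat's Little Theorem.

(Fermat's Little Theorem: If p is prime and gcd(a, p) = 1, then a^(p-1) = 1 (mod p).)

Step 1: Since 7 is prime, by Fermat's Little Theorem: 4^6 = 1 (mod 7).
Step 2: Reduce exponent: 66 mod 6 = 0.
Step 3: So 4^66 = 4^0 (mod 7).
Step 4: 4^0 mod 7 = 1.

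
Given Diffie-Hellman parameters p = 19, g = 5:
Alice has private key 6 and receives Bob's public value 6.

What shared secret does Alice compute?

Step 1: s = B^a mod p = 6^6 mod 19.
  6^1 mod 19 = 6
  6^2 mod 19 = (6 * 6) mod 19 = 17
  6^3 mod 19 = (17 * 6) mod 19 = 7
  6^4 mod 19 = (7 * 6) mod 19 = 4
  6^5 mod 19 = (4 * 6) mod 19 = 5
  6^6 mod 19 = (5 * 6) mod 19 = 11
Result: shared secret = 11.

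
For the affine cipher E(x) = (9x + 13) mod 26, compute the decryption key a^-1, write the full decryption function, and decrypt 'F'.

Step 1: Find a^-1, the modular inverse of 9 mod 26.
Step 2: We need 9 * a^-1 = 1 (mod 26).
Step 3: 9 * 3 = 27 = 1 * 26 + 1, so a^-1 = 3.
Step 4: D(y) = 3(y - 13) mod 26.
Step 5: Apply to 'F' (y = 5): D(5) = 3 * (5 - 13) mod 26 = 3 * -8 mod 26 = 2 -> 'C'.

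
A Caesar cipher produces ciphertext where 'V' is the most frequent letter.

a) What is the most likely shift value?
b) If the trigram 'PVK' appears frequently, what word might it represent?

Step 1: In English, 'E' is the most frequent letter (12.7%).
Step 2: The most frequent ciphertext letter is 'V' (position 21).
Step 3: Shift = (21 - 4) mod 26 = 17.
Step 4: Decrypt 'PVK' by shifting back 17:
  P -> Y
  V -> E
  K -> T
Step 5: 'PVK' decrypts to 'YET'.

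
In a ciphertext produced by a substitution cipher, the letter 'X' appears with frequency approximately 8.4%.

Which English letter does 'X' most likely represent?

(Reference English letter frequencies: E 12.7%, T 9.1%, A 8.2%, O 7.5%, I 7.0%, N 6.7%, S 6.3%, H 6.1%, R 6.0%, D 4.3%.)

Step 1: The observed frequency is 8.4%.
Step 2: Compare with English frequencies:
  E: 12.7% (difference: 4.3%)
  T: 9.1% (difference: 0.7%)
  A: 8.2% (difference: 0.2%) <-- closest
  O: 7.5% (difference: 0.9%)
  I: 7.0% (difference: 1.4%)
  N: 6.7% (difference: 1.7%)
  S: 6.3% (difference: 2.1%)
  H: 6.1% (difference: 2.3%)
  R: 6.0% (difference: 2.4%)
  D: 4.3% (difference: 4.1%)
Step 3: 'X' most likely represents 'A' (frequency 8.2%).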